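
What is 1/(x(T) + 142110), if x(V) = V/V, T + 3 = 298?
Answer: 1/142111 ≈ 7.0368e-6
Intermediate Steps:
T = 295 (T = -3 + 298 = 295)
x(V) = 1
1/(x(T) + 142110) = 1/(1 + 142110) = 1/142111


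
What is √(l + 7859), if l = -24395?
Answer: 2*I*√4134 ≈ 128.59*I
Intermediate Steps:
√(l + 7859) = √(-24395 + 7859) = √(-16536) = 2*I*√4134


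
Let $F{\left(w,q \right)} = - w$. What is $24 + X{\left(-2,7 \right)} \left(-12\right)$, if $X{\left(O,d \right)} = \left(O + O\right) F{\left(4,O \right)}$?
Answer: $-168$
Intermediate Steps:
$X{\left(O,d \right)} = - 8 O$ ($X{\left(O,d \right)} = \left(O + O\right) \left(\left(-1\right) 4\right) = 2 O \left(-4\right) = - 8 O$)
$24 + X{\left(-2,7 \right)} \left(-12\right) = 24 + \left(-8\right) \left(-2\right) \left(-12\right) = 24 + 16 \left(-12\right) = 24 - 192 = -168$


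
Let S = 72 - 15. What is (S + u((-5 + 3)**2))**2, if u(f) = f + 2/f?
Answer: 15129/4 ≈ 3782.3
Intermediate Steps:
S = 57
(S + u((-5 + 3)**2))**2 = (57 + ((-5 + 3)**2 + 2/((-5 + 3)**2)))**2 = (57 + ((-2)**2 + 2/((-2)**2)))**2 = (57 + (4 + 2/4))**2 = (57 + (4 + 2*(1/4)))**2 = (57 + (4 + 1/2))**2 = (57 + 9/2)**2 = (123/2)**2 = 15129/4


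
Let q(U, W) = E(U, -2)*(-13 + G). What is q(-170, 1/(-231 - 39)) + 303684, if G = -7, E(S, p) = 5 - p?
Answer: 303544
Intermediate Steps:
q(U, W) = -140 (q(U, W) = (5 - 1*(-2))*(-13 - 7) = (5 + 2)*(-20) = 7*(-20) = -140)
q(-170, 1/(-231 - 39)) + 303684 = -140 + 303684 = 303544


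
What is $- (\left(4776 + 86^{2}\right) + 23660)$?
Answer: $-35832$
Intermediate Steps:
$- (\left(4776 + 86^{2}\right) + 23660) = - (\left(4776 + 7396\right) + 23660) = - (12172 + 23660) = \left(-1\right) 35832 = -35832$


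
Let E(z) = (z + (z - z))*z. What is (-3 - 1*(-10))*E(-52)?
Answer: 18928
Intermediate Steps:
E(z) = z² (E(z) = (z + 0)*z = z*z = z²)
(-3 - 1*(-10))*E(-52) = (-3 - 1*(-10))*(-52)² = (-3 + 10)*2704 = 7*2704 = 18928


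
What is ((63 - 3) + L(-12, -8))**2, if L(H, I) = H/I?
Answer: 15129/4 ≈ 3782.3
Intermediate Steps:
((63 - 3) + L(-12, -8))**2 = ((63 - 3) - 12/(-8))**2 = (60 - 12*(-1/8))**2 = (60 + 3/2)**2 = (123/2)**2 = 15129/4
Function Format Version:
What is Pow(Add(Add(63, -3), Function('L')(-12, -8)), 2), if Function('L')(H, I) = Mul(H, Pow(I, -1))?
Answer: Rational(15129, 4) ≈ 3782.3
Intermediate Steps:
Pow(Add(Add(63, -3), Function('L')(-12, -8)), 2) = Pow(Add(Add(63, -3), Mul(-12, Pow(-8, -1))), 2) = Pow(Add(60, Mul(-12, Rational(-1, 8))), 2) = Pow(Add(60, Rational(3, 2)), 2) = Pow(Rational(123, 2), 2) = Rational(15129, 4)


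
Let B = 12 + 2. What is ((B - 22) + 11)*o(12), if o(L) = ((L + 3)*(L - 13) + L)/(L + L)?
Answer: -3/8 ≈ -0.37500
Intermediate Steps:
B = 14
o(L) = (L + (-13 + L)*(3 + L))/(2*L) (o(L) = ((3 + L)*(-13 + L) + L)/((2*L)) = ((-13 + L)*(3 + L) + L)*(1/(2*L)) = (L + (-13 + L)*(3 + L))*(1/(2*L)) = (L + (-13 + L)*(3 + L))/(2*L))
((B - 22) + 11)*o(12) = ((14 - 22) + 11)*((1/2)*(-39 + 12*(-9 + 12))/12) = (-8 + 11)*((1/2)*(1/12)*(-39 + 12*3)) = 3*((1/2)*(1/12)*(-39 + 36)) = 3*((1/2)*(1/12)*(-3)) = 3*(-1/8) = -3/8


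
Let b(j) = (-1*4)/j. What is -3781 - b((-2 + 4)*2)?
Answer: -3780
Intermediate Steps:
b(j) = -4/j
-3781 - b((-2 + 4)*2) = -3781 - (-4)/((-2 + 4)*2) = -3781 - (-4)/(2*2) = -3781 - (-4)/4 = -3781 - 1*(-1) = -3781 + 1 = -3780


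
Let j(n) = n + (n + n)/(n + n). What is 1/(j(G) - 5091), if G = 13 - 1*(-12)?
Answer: -1/5065 ≈ -0.00019743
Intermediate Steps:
G = 25 (G = 13 + 12 = 25)
j(n) = 1 + n (j(n) = n + (2*n)/((2*n)) = n + (2*n)*(1/(2*n)) = n + 1 = 1 + n)
1/(j(G) - 5091) = 1/((1 + 25) - 5091) = 1/(26 - 5091) = 1/(-5065) = -1/5065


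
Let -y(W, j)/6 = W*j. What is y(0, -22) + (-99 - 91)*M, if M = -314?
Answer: 59660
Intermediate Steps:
y(W, j) = -6*W*j
y(0, -22) + (-99 - 91)*M = -6*0*(-22) + (-99 - 91)*(-314) = 0 - 190*(-314) = 0 + 59660 = 59660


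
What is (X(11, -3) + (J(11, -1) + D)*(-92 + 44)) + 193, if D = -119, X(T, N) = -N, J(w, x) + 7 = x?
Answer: 6292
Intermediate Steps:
J(w, x) = -7 + x
(X(11, -3) + (J(11, -1) + D)*(-92 + 44)) + 193 = (-1*(-3) + ((-7 - 1) - 119)*(-92 + 44)) + 193 = (3 + (-8 - 119)*(-48)) + 193 = (3 - 127*(-48)) + 193 = (3 + 6096) + 193 = 6099 + 193 = 6292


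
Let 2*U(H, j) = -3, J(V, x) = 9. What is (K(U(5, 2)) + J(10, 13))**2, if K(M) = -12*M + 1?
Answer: 784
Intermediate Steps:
U(H, j) = -3/2 (U(H, j) = (1/2)*(-3) = -3/2)
K(M) = 1 - 12*M
(K(U(5, 2)) + J(10, 13))**2 = ((1 - 12*(-3/2)) + 9)**2 = ((1 + 18) + 9)**2 = (19 + 9)**2 = 28**2 = 784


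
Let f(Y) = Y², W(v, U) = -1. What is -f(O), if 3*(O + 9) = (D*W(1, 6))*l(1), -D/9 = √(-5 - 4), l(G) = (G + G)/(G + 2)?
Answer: -45 + 108*I ≈ -45.0 + 108.0*I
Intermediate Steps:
l(G) = 2*G/(2 + G) (l(G) = (2*G)/(2 + G) = 2*G/(2 + G))
D = -27*I (D = -9*√(-5 - 4) = -27*I ≈ -27.0*I)
O = -9 + 6*I (O = -9 + ((-27*I*(-1))*(2*1/(2 + 1)))/3 = -9 + ((27*I)*(2*1/3))/3 = -9 + ((27*I)*(2*1*(⅓)))/3 = -9 + ((27*I)*(⅔))/3 = -9 + (18*I)/3 = -9 + 6*I ≈ -9.0 + 6.0*I)
-f(O) = -(-9 + 6*I)²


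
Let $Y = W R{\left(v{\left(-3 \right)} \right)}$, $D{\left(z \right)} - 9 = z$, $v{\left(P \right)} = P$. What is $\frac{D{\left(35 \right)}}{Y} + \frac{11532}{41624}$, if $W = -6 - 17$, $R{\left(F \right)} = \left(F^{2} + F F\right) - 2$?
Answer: $\frac{75385}{478676} \approx 0.15749$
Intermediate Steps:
$R{\left(F \right)} = -2 + 2 F^{2}$ ($R{\left(F \right)} = \left(F^{2} + F^{2}\right) - 2 = 2 F^{2} - 2 = -2 + 2 F^{2}$)
$W = -23$
$D{\left(z \right)} = 9 + z$
$Y = -368$ ($Y = - 23 \left(-2 + 2 \left(-3\right)^{2}\right) = - 23 \left(-2 + 2 \cdot 9\right) = - 23 \left(-2 + 18\right) = \left(-23\right) 16 = -368$)
$\frac{D{\left(35 \right)}}{Y} + \frac{11532}{41624} = \frac{9 + 35}{-368} + \frac{11532}{41624} = 44 \left(- \frac{1}{368}\right) + 11532 \cdot \frac{1}{41624} = - \frac{11}{92} + \frac{2883}{10406} = \frac{75385}{478676}$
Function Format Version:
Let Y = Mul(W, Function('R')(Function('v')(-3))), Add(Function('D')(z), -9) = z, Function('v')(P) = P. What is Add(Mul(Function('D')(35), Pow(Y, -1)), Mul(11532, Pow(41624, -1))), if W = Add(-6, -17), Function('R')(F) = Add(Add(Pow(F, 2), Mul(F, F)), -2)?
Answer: Rational(75385, 478676) ≈ 0.15749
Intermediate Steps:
Function('R')(F) = Add(-2, Mul(2, Pow(F, 2))) (Function('R')(F) = Add(Add(Pow(F, 2), Pow(F, 2)), -2) = Add(Mul(2, Pow(F, 2)), -2) = Add(-2, Mul(2, Pow(F, 2))))
W = -23
Function('D')(z) = Add(9, z)
Y = -368 (Y = Mul(-23, Add(-2, Mul(2, Pow(-3, 2)))) = Mul(-23, Add(-2, Mul(2, 9))) = Mul(-23, Add(-2, 18)) = Mul(-23, 16) = -368)
Add(Mul(Function('D')(35), Pow(Y, -1)), Mul(11532, Pow(41624, -1))) = Add(Mul(Add(9, 35), Pow(-368, -1)), Mul(11532, Pow(41624, -1))) = Add(Mul(44, Rational(-1, 368)), Mul(11532, Rational(1, 41624))) = Add(Rational(-11, 92), Rational(2883, 10406)) = Rational(75385, 478676)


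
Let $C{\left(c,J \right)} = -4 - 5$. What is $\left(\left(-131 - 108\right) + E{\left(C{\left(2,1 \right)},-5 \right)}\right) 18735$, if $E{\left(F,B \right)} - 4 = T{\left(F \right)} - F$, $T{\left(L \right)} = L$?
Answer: $-4402725$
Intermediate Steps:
$C{\left(c,J \right)} = -9$
$E{\left(F,B \right)} = 4$ ($E{\left(F,B \right)} = 4 + \left(F - F\right) = 4 + 0 = 4$)
$\left(\left(-131 - 108\right) + E{\left(C{\left(2,1 \right)},-5 \right)}\right) 18735 = \left(\left(-131 - 108\right) + 4\right) 18735 = \left(-239 + 4\right) 18735 = \left(-235\right) 18735 = -4402725$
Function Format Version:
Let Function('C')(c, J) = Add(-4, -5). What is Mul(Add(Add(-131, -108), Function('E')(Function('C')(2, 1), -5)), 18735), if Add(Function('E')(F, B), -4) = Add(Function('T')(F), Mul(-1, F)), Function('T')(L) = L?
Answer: -4402725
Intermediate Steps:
Function('C')(c, J) = -9
Function('E')(F, B) = 4 (Function('E')(F, B) = Add(4, Add(F, Mul(-1, F))) = Add(4, 0) = 4)
Mul(Add(Add(-131, -108), Function('E')(Function('C')(2, 1), -5)), 18735) = Mul(Add(Add(-131, -108), 4), 18735) = Mul(Add(-239, 4), 18735) = Mul(-235, 18735) = -4402725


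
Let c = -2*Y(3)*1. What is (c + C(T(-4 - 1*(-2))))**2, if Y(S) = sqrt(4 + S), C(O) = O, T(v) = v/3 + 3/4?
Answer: 4033/144 - sqrt(7)/3 ≈ 27.125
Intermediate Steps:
T(v) = 3/4 + v/3 (T(v) = v*(1/3) + 3*(1/4) = v/3 + 3/4 = 3/4 + v/3)
c = -2*sqrt(7) (c = -2*sqrt(4 + 3)*1 = -2*sqrt(7)*1 = -2*sqrt(7) ≈ -5.2915)
(c + C(T(-4 - 1*(-2))))**2 = (-2*sqrt(7) + (3/4 + (-4 - 1*(-2))/3))**2 = (-2*sqrt(7) + (3/4 + (-4 + 2)/3))**2 = (-2*sqrt(7) + (3/4 + (1/3)*(-2)))**2 = (-2*sqrt(7) + (3/4 - 2/3))**2 = (-2*sqrt(7) + 1/12)**2 = (1/12 - 2*sqrt(7))**2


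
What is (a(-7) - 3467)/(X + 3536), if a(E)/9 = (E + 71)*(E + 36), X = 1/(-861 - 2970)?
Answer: 50710947/13546415 ≈ 3.7435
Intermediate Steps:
X = -1/3831 (X = 1/(-3831) = -1/3831 ≈ -0.00026103)
a(E) = 9*(36 + E)*(71 + E) (a(E) = 9*((E + 71)*(E + 36)) = 9*((71 + E)*(36 + E)) = 9*((36 + E)*(71 + E)) = 9*(36 + E)*(71 + E))
(a(-7) - 3467)/(X + 3536) = ((23004 + 9*(-7)² + 963*(-7)) - 3467)/(-1/3831 + 3536) = ((23004 + 9*49 - 6741) - 3467)/(13546415/3831) = ((23004 + 441 - 6741) - 3467)*(3831/13546415) = (16704 - 3467)*(3831/13546415) = 13237*(3831/13546415) = 50710947/13546415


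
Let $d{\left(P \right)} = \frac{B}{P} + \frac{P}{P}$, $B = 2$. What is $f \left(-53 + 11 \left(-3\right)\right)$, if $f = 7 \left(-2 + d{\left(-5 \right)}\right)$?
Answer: $\frac{4214}{5} \approx 842.8$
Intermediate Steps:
$d{\left(P \right)} = 1 + \frac{2}{P}$ ($d{\left(P \right)} = \frac{2}{P} + \frac{P}{P} = \frac{2}{P} + 1 = 1 + \frac{2}{P}$)
$f = - \frac{49}{5}$ ($f = 7 \left(-2 + \frac{2 - 5}{-5}\right) = 7 \left(-2 - - \frac{3}{5}\right) = 7 \left(-2 + \frac{3}{5}\right) = 7 \left(- \frac{7}{5}\right) = - \frac{49}{5} \approx -9.8$)
$f \left(-53 + 11 \left(-3\right)\right) = - \frac{49 \left(-53 + 11 \left(-3\right)\right)}{5} = - \frac{49 \left(-53 - 33\right)}{5} = \left(- \frac{49}{5}\right) \left(-86\right) = \frac{4214}{5}$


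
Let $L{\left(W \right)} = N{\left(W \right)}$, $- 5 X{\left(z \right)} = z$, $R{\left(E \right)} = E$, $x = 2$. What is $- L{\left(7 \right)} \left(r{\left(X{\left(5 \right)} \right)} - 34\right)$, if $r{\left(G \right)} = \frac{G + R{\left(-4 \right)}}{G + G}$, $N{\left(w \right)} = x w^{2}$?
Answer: $3087$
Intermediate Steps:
$N{\left(w \right)} = 2 w^{2}$
$X{\left(z \right)} = - \frac{z}{5}$
$L{\left(W \right)} = 2 W^{2}$
$r{\left(G \right)} = \frac{-4 + G}{2 G}$ ($r{\left(G \right)} = \frac{G - 4}{G + G} = \frac{-4 + G}{2 G}$)
$- L{\left(7 \right)} \left(r{\left(X{\left(5 \right)} \right)} - 34\right) = - 2 \cdot 7^{2} \left(\frac{-4 - 1}{2 \left(\left(- \frac{1}{5}\right) 5\right)} - 34\right) = - 2 \cdot 49 \left(\frac{-4 - 1}{2 \left(-1\right)} - 34\right) = - 98 \left(\frac{1}{2} \left(-1\right) \left(-5\right) - 34\right) = - 98 \left(\frac{5}{2} - 34\right) = - \frac{98 \left(-63\right)}{2} = \left(-1\right) \left(-3087\right) = 3087$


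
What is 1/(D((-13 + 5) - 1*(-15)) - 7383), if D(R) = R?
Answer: -1/7376 ≈ -0.00013557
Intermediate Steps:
1/(D((-13 + 5) - 1*(-15)) - 7383) = 1/(((-13 + 5) - 1*(-15)) - 7383) = 1/((-8 + 15) - 7383) = 1/(7 - 7383) = 1/(-7376) = -1/7376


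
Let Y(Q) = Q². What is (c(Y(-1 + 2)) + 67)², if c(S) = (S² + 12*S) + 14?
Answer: 8836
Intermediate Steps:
c(S) = 14 + S² + 12*S
(c(Y(-1 + 2)) + 67)² = ((14 + ((-1 + 2)²)² + 12*(-1 + 2)²) + 67)² = ((14 + (1²)² + 12*1²) + 67)² = ((14 + 1² + 12*1) + 67)² = ((14 + 1 + 12) + 67)² = (27 + 67)² = 94² = 8836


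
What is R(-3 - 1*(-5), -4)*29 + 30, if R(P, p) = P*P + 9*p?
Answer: -898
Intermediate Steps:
R(P, p) = P² + 9*p
R(-3 - 1*(-5), -4)*29 + 30 = ((-3 - 1*(-5))² + 9*(-4))*29 + 30 = ((-3 + 5)² - 36)*29 + 30 = (2² - 36)*29 + 30 = (4 - 36)*29 + 30 = -32*29 + 30 = -928 + 30 = -898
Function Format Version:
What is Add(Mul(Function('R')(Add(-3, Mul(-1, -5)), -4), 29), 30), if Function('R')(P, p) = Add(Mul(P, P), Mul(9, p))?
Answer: -898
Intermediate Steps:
Function('R')(P, p) = Add(Pow(P, 2), Mul(9, p))
Add(Mul(Function('R')(Add(-3, Mul(-1, -5)), -4), 29), 30) = Add(Mul(Add(Pow(Add(-3, Mul(-1, -5)), 2), Mul(9, -4)), 29), 30) = Add(Mul(Add(Pow(Add(-3, 5), 2), -36), 29), 30) = Add(Mul(Add(Pow(2, 2), -36), 29), 30) = Add(Mul(Add(4, -36), 29), 30) = Add(Mul(-32, 29), 30) = Add(-928, 30) = -898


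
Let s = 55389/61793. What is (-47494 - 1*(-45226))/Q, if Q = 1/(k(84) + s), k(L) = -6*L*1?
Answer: 70508225844/61793 ≈ 1.1410e+6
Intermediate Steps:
k(L) = -6*L
s = 55389/61793 (s = 55389*(1/61793) = 55389/61793 ≈ 0.89636)
Q = -61793/31088283 (Q = 1/(-6*84 + 55389/61793) = 1/(-504 + 55389/61793) = 1/(-31088283/61793) = -61793/31088283 ≈ -0.0019877)
(-47494 - 1*(-45226))/Q = (-47494 - 1*(-45226))/(-61793/31088283) = (-47494 + 45226)*(-31088283/61793) = -2268*(-31088283/61793) = 70508225844/61793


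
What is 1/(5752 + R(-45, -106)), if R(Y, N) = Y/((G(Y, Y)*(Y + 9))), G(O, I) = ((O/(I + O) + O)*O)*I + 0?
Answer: 72090/414661679 ≈ 0.00017385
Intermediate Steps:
G(O, I) = I*O*(O + O/(I + O)) (G(O, I) = ((O/(I + O) + O)*O)*I + 0 = ((O + O/(I + O))*O)*I + 0 = (O*(O + O/(I + O)))*I + 0 = I*O*(O + O/(I + O)) + 0 = I*O*(O + O/(I + O)))
R(Y, N) = 2/(Y*(1 + 2*Y)*(9 + Y)) (R(Y, N) = Y/(((Y*Y²*(1 + Y + Y)/(Y + Y))*(Y + 9))) = Y/(((Y*Y²*(1 + 2*Y)/((2*Y)))*(9 + Y))) = Y/(((Y*Y²*(1/(2*Y))*(1 + 2*Y))*(9 + Y))) = Y/(((Y²*(1 + 2*Y)/2)*(9 + Y))) = Y/((Y²*(1 + 2*Y)*(9 + Y)/2)) = Y*(2/(Y²*(1 + 2*Y)*(9 + Y))) = 2/(Y*(1 + 2*Y)*(9 + Y)))
1/(5752 + R(-45, -106)) = 1/(5752 + 2/(-45*(1 + 2*(-45))*(9 - 45))) = 1/(5752 + 2*(-1/45)/((1 - 90)*(-36))) = 1/(5752 + 2*(-1/45)*(-1/36)/(-89)) = 1/(5752 + 2*(-1/45)*(-1/89)*(-1/36)) = 1/(5752 - 1/72090) = 1/(414661679/72090) = 72090/414661679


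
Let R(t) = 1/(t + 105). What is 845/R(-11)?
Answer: 79430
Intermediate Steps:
R(t) = 1/(105 + t)
845/R(-11) = 845/(1/(105 - 11)) = 845/(1/94) = 845*94 = 79430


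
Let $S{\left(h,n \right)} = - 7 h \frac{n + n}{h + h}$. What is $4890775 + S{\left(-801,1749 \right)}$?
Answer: $4878532$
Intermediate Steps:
$S{\left(h,n \right)} = - 7 n$ ($S{\left(h,n \right)} = - 7 h \frac{2 n}{2 h} = - 7 h 2 n \frac{1}{2 h} = - 7 h \frac{n}{h} = - 7 n$)
$4890775 + S{\left(-801,1749 \right)} = 4890775 - 12243 = 4878532$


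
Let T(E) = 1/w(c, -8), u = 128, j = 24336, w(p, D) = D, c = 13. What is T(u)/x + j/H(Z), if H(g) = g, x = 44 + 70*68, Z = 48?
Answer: 19485023/38432 ≈ 507.00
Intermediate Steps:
x = 4804 (x = 44 + 4760 = 4804)
T(E) = -1/8 (T(E) = 1/(-8) = -1/8)
T(u)/x + j/H(Z) = -1/8/4804 + 24336/48 = -1/8*1/4804 + 24336*(1/48) = -1/38432 + 507 = 19485023/38432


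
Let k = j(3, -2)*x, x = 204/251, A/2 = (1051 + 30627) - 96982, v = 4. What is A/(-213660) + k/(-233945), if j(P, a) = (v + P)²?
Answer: 8519101648/13940174293 ≈ 0.61112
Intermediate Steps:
A = -130608 (A = 2*((1051 + 30627) - 96982) = 2*(31678 - 96982) = 2*(-65304) = -130608)
j(P, a) = (4 + P)²
x = 204/251 (x = 204*(1/251) = 204/251 ≈ 0.81275)
k = 9996/251 (k = (4 + 3)²*(204/251) = 7²*(204/251) = 49*(204/251) = 9996/251 ≈ 39.825)
A/(-213660) + k/(-233945) = -130608/(-213660) + (9996/251)/(-233945) = -130608*(-1/213660) + (9996/251)*(-1/233945) = 3628/5935 - 9996/58720195 = 8519101648/13940174293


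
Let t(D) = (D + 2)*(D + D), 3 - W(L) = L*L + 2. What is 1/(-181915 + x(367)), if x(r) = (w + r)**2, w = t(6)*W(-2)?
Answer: -1/175674 ≈ -5.6924e-6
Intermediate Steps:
W(L) = 1 - L**2 (W(L) = 3 - (L*L + 2) = 3 - (L**2 + 2) = 3 - (2 + L**2) = 3 + (-2 - L**2) = 1 - L**2)
t(D) = 2*D*(2 + D) (t(D) = (2 + D)*(2*D) = 2*D*(2 + D))
w = -288 (w = (2*6*(2 + 6))*(1 - 1*(-2)**2) = (2*6*8)*(1 - 1*4) = 96*(1 - 4) = 96*(-3) = -288)
x(r) = (-288 + r)**2
1/(-181915 + x(367)) = 1/(-181915 + (-288 + 367)**2) = 1/(-181915 + 79**2) = 1/(-181915 + 6241) = 1/(-175674) = -1/175674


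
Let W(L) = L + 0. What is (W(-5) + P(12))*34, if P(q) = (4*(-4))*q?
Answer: -6698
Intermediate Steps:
W(L) = L
P(q) = -16*q
(W(-5) + P(12))*34 = (-5 - 16*12)*34 = (-5 - 192)*34 = -197*34 = -6698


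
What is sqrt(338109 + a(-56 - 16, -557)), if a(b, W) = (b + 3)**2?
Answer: sqrt(342870) ≈ 585.55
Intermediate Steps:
a(b, W) = (3 + b)**2
sqrt(338109 + a(-56 - 16, -557)) = sqrt(338109 + (3 + (-56 - 16))**2) = sqrt(338109 + (3 - 72)**2) = sqrt(338109 + (-69)**2) = sqrt(338109 + 4761) = sqrt(342870)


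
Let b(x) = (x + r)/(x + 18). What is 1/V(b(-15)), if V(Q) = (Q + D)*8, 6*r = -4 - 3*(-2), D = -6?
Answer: -9/784 ≈ -0.011480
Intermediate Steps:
r = ⅓ (r = (-4 - 3*(-2))/6 = (-4 + 6)/6 = (⅙)*2 = ⅓ ≈ 0.33333)
b(x) = (⅓ + x)/(18 + x) (b(x) = (x + ⅓)/(x + 18) = (⅓ + x)/(18 + x))
V(Q) = -48 + 8*Q (V(Q) = (Q - 6)*8 = (-6 + Q)*8 = -48 + 8*Q)
1/V(b(-15)) = 1/(-48 + 8*((⅓ - 15)/(18 - 15))) = 1/(-48 + 8*(-44/3/3)) = 1/(-48 + 8*((⅓)*(-44/3))) = 1/(-48 + 8*(-44/9)) = 1/(-48 - 352/9) = 1/(-784/9) = -9/784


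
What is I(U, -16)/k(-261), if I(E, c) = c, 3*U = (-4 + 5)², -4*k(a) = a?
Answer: -64/261 ≈ -0.24521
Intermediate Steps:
k(a) = -a/4
U = ⅓ (U = (-4 + 5)²/3 = (⅓)*1² = (⅓)*1 = ⅓ ≈ 0.33333)
I(U, -16)/k(-261) = -16/((-¼*(-261))) = -16/261/4 = -16*4/261 = -64/261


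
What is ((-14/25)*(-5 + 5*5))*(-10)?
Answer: 112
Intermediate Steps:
((-14/25)*(-5 + 5*5))*(-10) = ((-14*1/25)*(-5 + 25))*(-10) = -14/25*20*(-10) = -56/5*(-10) = 112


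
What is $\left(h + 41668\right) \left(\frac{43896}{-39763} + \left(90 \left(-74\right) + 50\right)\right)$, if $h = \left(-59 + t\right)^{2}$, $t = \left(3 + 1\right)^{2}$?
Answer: $- \frac{11439632595542}{39763} \approx -2.877 \cdot 10^{8}$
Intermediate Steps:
$t = 16$ ($t = 4^{2} = 16$)
$h = 1849$ ($h = \left(-59 + 16\right)^{2} = \left(-43\right)^{2} = 1849$)
$\left(h + 41668\right) \left(\frac{43896}{-39763} + \left(90 \left(-74\right) + 50\right)\right) = \left(1849 + 41668\right) \left(\frac{43896}{-39763} + \left(90 \left(-74\right) + 50\right)\right) = 43517 \left(43896 \left(- \frac{1}{39763}\right) + \left(-6660 + 50\right)\right) = 43517 \left(- \frac{43896}{39763} - 6610\right) = 43517 \left(- \frac{262877326}{39763}\right) = - \frac{11439632595542}{39763}$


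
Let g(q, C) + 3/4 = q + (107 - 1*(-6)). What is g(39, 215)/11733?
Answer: 605/46932 ≈ 0.012891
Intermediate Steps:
g(q, C) = 449/4 + q (g(q, C) = -¾ + (q + (107 - 1*(-6))) = -¾ + (q + (107 + 6)) = -¾ + (q + 113) = -¾ + (113 + q) = 449/4 + q)
g(39, 215)/11733 = (449/4 + 39)/11733 = (605/4)*(1/11733) = 605/46932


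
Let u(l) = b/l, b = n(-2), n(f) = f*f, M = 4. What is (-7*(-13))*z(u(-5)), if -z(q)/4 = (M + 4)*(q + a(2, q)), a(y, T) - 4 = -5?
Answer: 26208/5 ≈ 5241.6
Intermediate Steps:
a(y, T) = -1 (a(y, T) = 4 - 5 = -1)
n(f) = f²
b = 4 (b = (-2)² = 4)
u(l) = 4/l
z(q) = 32 - 32*q (z(q) = -4*(4 + 4)*(q - 1) = -32*(-1 + q) = -4*(-8 + 8*q) = 32 - 32*q)
(-7*(-13))*z(u(-5)) = (-7*(-13))*(32 - 128/(-5)) = 91*(32 - 128*(-1)/5) = 91*(32 - 32*(-⅘)) = 91*(32 + 128/5) = 91*(288/5) = 26208/5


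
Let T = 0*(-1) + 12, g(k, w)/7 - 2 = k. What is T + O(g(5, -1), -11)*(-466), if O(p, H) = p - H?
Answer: -27948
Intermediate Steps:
g(k, w) = 14 + 7*k
T = 12 (T = 0 + 12 = 12)
T + O(g(5, -1), -11)*(-466) = 12 + ((14 + 7*5) - 1*(-11))*(-466) = 12 + ((14 + 35) + 11)*(-466) = 12 + (49 + 11)*(-466) = 12 + 60*(-466) = 12 - 27960 = -27948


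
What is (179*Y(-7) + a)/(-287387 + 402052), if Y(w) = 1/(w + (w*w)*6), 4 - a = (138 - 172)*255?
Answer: 2489617/32908855 ≈ 0.075652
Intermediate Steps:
a = 8674 (a = 4 - (138 - 172)*255 = 4 - (-34)*255 = 4 - 1*(-8670) = 4 + 8670 = 8674)
Y(w) = 1/(w + 6*w**2) (Y(w) = 1/(w + w**2*6) = 1/(w + 6*w**2))
(179*Y(-7) + a)/(-287387 + 402052) = (179*(1/((-7)*(1 + 6*(-7)))) + 8674)/(-287387 + 402052) = (179*(-1/(7*(1 - 42))) + 8674)/114665 = (179*(-1/7/(-41)) + 8674)*(1/114665) = (179*(-1/7*(-1/41)) + 8674)*(1/114665) = (179*(1/287) + 8674)*(1/114665) = (179/287 + 8674)*(1/114665) = (2489617/287)*(1/114665) = 2489617/32908855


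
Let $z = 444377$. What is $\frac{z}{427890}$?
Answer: $\frac{444377}{427890} \approx 1.0385$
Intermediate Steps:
$\frac{z}{427890} = \frac{444377}{427890}$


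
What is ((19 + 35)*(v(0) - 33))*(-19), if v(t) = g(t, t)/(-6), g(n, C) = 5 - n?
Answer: 34713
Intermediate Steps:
v(t) = -⅚ + t/6 (v(t) = (5 - t)/(-6) = (5 - t)*(-⅙) = -⅚ + t/6)
((19 + 35)*(v(0) - 33))*(-19) = ((19 + 35)*((-⅚ + (⅙)*0) - 33))*(-19) = (54*((-⅚ + 0) - 33))*(-19) = (54*(-⅚ - 33))*(-19) = (54*(-203/6))*(-19) = -1827*(-19) = 34713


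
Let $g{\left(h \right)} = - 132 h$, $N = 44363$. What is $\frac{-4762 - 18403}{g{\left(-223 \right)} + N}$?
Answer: $- \frac{23165}{73799} \approx -0.31389$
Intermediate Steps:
$\frac{-4762 - 18403}{g{\left(-223 \right)} + N} = \frac{-4762 - 18403}{\left(-132\right) \left(-223\right) + 44363} = - \frac{23165}{29436 + 44363} = - \frac{23165}{73799}$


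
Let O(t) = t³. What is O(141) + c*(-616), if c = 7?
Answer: 2798909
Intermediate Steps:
O(141) + c*(-616) = 141³ + 7*(-616) = 2803221 - 4312 = 2798909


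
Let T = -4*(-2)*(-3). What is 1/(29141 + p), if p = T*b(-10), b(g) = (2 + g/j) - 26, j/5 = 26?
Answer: 13/386345 ≈ 3.3649e-5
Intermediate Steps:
j = 130 (j = 5*26 = 130)
b(g) = -24 + g/130 (b(g) = (2 + g/130) - 26 = -24 + g/130)
T = -24 (T = 8*(-3) = -24)
p = 7512/13 (p = -24*(-24 + (1/130)*(-10)) = -24*(-24 - 1/13) = -24*(-313/13) = 7512/13 ≈ 577.85)
1/(29141 + p) = 1/(29141 + 7512/13) = 1/(386345/13) = 13/386345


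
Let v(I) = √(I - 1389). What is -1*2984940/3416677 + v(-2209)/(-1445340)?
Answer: -2984940/3416677 - I*√3598/1445340 ≈ -0.87364 - 4.1501e-5*I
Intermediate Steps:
v(I) = √(-1389 + I)
-1*2984940/3416677 + v(-2209)/(-1445340) = -1*2984940/3416677 + √(-1389 - 2209)/(-1445340) = -2984940*1/3416677 + √(-3598)*(-1/1445340) = -2984940/3416677 + (I*√3598)*(-1/1445340) = -2984940/3416677 - I*√3598/1445340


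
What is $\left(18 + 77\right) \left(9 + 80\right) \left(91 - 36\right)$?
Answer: $465025$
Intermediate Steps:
$\left(18 + 77\right) \left(9 + 80\right) \left(91 - 36\right) = 95 \cdot 89 \cdot 55 = 8455 \cdot 55 = 465025$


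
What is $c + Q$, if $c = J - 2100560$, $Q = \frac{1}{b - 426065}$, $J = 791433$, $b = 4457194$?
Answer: $- \frac{5277259814382}{4031129} \approx -1.3091 \cdot 10^{6}$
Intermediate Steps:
$Q = \frac{1}{4031129}$ ($Q = \frac{1}{4457194 - 426065} = \frac{1}{4031129} \approx 2.4807 \cdot 10^{-7}$)
$c = -1309127$ ($c = 791433 - 2100560 = -1309127$)
$c + Q = -1309127 + \frac{1}{4031129} = - \frac{5277259814382}{4031129}$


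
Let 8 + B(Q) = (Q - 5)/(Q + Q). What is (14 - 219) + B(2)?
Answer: -855/4 ≈ -213.75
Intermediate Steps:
B(Q) = -8 + (-5 + Q)/(2*Q) (B(Q) = -8 + (Q - 5)/(Q + Q) = -8 + (-5 + Q)/((2*Q)) = -8 + (-5 + Q)*(1/(2*Q)) = -8 + (-5 + Q)/(2*Q))
(14 - 219) + B(2) = (14 - 219) + (5/2)*(-1 - 3*2)/2 = -205 + (5/2)*(1/2)*(-1 - 6) = -205 + (5/2)*(1/2)*(-7) = -205 - 35/4 = -855/4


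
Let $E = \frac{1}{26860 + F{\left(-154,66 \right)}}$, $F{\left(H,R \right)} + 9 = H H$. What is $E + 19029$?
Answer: $\frac{962239444}{50567} \approx 19029.0$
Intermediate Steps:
$F{\left(H,R \right)} = -9 + H^{2}$ ($F{\left(H,R \right)} = -9 + H H = -9 + H^{2}$)
$E = \frac{1}{50567}$ ($E = \frac{1}{26860 - \left(9 - \left(-154\right)^{2}\right)} = \frac{1}{26860 + \left(-9 + 23716\right)} = \frac{1}{26860 + 23707} = \frac{1}{50567} \approx 1.9776 \cdot 10^{-5}$)
$E + 19029 = \frac{1}{50567} + 19029 = \frac{962239444}{50567}$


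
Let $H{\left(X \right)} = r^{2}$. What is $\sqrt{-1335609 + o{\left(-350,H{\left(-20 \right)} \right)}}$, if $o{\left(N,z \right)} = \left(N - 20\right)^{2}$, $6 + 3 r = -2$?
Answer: $i \sqrt{1198709} \approx 1094.9 i$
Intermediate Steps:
$r = - \frac{8}{3}$ ($r = -2 + \frac{1}{3} \left(-2\right) = -2 - \frac{2}{3} = - \frac{8}{3} \approx -2.6667$)
$H{\left(X \right)} = \frac{64}{9}$ ($H{\left(X \right)} = \left(- \frac{8}{3}\right)^{2} = \frac{64}{9}$)
$o{\left(N,z \right)} = \left(-20 + N\right)^{2}$
$\sqrt{-1335609 + o{\left(-350,H{\left(-20 \right)} \right)}} = \sqrt{-1335609 + \left(-20 - 350\right)^{2}} = \sqrt{-1335609 + \left(-370\right)^{2}} = \sqrt{-1335609 + 136900} = \sqrt{-1198709} = i \sqrt{1198709}$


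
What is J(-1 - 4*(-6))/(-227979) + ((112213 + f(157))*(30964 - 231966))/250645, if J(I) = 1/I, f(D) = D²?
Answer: -144246718231151953/1314261318465 ≈ -1.0976e+5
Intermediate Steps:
J(-1 - 4*(-6))/(-227979) + ((112213 + f(157))*(30964 - 231966))/250645 = 1/(-1 - 4*(-6)*(-227979)) + ((112213 + 157²)*(30964 - 231966))/250645 = -1/227979/(-1 + 24) + ((112213 + 24649)*(-201002))*(1/250645) = -1/227979/23 + (136862*(-201002))*(1/250645) = (1/23)*(-1/227979) - 27509535724*1/250645 = -1/5243517 - 27509535724/250645 = -144246718231151953/1314261318465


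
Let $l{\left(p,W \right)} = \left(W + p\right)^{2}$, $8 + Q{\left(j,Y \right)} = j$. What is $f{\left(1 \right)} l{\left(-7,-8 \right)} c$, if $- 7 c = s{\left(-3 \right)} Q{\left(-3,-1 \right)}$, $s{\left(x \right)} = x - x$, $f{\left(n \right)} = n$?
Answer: $0$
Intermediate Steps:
$Q{\left(j,Y \right)} = -8 + j$
$s{\left(x \right)} = 0$
$c = 0$ ($c = - \frac{0 \left(-8 - 3\right)}{7} = - \frac{0 \left(-11\right)}{7} = \left(- \frac{1}{7}\right) 0 = 0$)
$f{\left(1 \right)} l{\left(-7,-8 \right)} c = 1 \left(-8 - 7\right)^{2} \cdot 0 = 1 \left(-15\right)^{2} \cdot 0 = 1 \cdot 225 \cdot 0 = 225 \cdot 0 = 0$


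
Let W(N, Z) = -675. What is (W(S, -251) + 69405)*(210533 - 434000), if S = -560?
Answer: -15358886910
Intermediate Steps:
(W(S, -251) + 69405)*(210533 - 434000) = (-675 + 69405)*(210533 - 434000) = 68730*(-223467) = -15358886910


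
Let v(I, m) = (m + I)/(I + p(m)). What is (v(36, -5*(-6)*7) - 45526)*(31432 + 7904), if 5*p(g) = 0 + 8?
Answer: -84156008772/47 ≈ -1.7906e+9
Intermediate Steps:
p(g) = 8/5 (p(g) = (0 + 8)/5 = (⅕)*8 = 8/5)
v(I, m) = (I + m)/(8/5 + I) (v(I, m) = (m + I)/(I + 8/5) = (I + m)/(8/5 + I))
(v(36, -5*(-6)*7) - 45526)*(31432 + 7904) = (5*(36 - 5*(-6)*7)/(8 + 5*36) - 45526)*(31432 + 7904) = (5*(36 + 30*7)/(8 + 180) - 45526)*39336 = (5*(36 + 210)/188 - 45526)*39336 = (5*(1/188)*246 - 45526)*39336 = (615/94 - 45526)*39336 = -4278829/94*39336 = -84156008772/47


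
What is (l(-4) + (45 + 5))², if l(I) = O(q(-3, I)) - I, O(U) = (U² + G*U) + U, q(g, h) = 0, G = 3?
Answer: 2916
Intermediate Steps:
O(U) = U² + 4*U (O(U) = (U² + 3*U) + U = U² + 4*U)
l(I) = -I (l(I) = 0*(4 + 0) - I = 0*4 - I = 0 - I = -I)
(l(-4) + (45 + 5))² = (-1*(-4) + (45 + 5))² = (4 + 50)² = 54² = 2916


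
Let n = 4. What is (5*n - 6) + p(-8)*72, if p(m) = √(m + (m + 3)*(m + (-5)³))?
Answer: 14 + 216*√73 ≈ 1859.5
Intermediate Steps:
p(m) = √(m + (-125 + m)*(3 + m)) (p(m) = √(m + (3 + m)*(m - 125)) = √(m + (3 + m)*(-125 + m)) = √(m + (-125 + m)*(3 + m)))
(5*n - 6) + p(-8)*72 = (5*4 - 6) + √(-375 + (-8)² - 121*(-8))*72 = (20 - 6) + √(-375 + 64 + 968)*72 = 14 + √657*72 = 14 + (3*√73)*72 = 14 + 216*√73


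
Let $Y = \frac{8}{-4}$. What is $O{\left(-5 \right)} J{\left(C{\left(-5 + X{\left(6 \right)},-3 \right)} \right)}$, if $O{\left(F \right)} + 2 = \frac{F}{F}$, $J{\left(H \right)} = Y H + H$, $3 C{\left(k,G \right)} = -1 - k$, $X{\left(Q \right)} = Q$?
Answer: $- \frac{2}{3} \approx -0.66667$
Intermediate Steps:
$Y = -2$ ($Y = 8 \left(- \frac{1}{4}\right) = -2$)
$C{\left(k,G \right)} = - \frac{1}{3} - \frac{k}{3}$ ($C{\left(k,G \right)} = \frac{-1 - k}{3} = - \frac{1}{3} - \frac{k}{3}$)
$J{\left(H \right)} = - H$ ($J{\left(H \right)} = - 2 H + H = - H$)
$O{\left(F \right)} = -1$ ($O{\left(F \right)} = -2 + \frac{F}{F} = -2 + 1 = -1$)
$O{\left(-5 \right)} J{\left(C{\left(-5 + X{\left(6 \right)},-3 \right)} \right)} = - \left(-1\right) \left(- \frac{1}{3} - \frac{-5 + 6}{3}\right) = - \left(-1\right) \left(- \frac{1}{3} - \frac{1}{3}\right) = - \frac{\left(-1\right) \left(-2\right)}{3} = \left(-1\right) \frac{2}{3} = - \frac{2}{3}$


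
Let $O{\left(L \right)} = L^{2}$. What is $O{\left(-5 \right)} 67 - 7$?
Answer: $1668$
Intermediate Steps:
$O{\left(-5 \right)} 67 - 7 = \left(-5\right)^{2} \cdot 67 - 7 = 25 \cdot 67 - 7 = 1675 - 7 = 1668$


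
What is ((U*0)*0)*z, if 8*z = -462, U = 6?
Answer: 0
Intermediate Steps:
z = -231/4 (z = (⅛)*(-462) = -231/4 ≈ -57.750)
((U*0)*0)*z = ((6*0)*0)*(-231/4) = (0*0)*(-231/4) = 0*(-231/4) = 0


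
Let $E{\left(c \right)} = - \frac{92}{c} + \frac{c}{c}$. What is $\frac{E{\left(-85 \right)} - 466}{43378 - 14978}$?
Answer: $- \frac{39433}{2414000} \approx -0.016335$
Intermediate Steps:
$E{\left(c \right)} = 1 - \frac{92}{c}$ ($E{\left(c \right)} = - \frac{92}{c} + 1 = 1 - \frac{92}{c}$)
$\frac{E{\left(-85 \right)} - 466}{43378 - 14978} = \frac{\frac{-92 - 85}{-85} - 466}{43378 - 14978} = \frac{\left(- \frac{1}{85}\right) \left(-177\right) - 466}{28400} = \left(\frac{177}{85} - 466\right) \frac{1}{28400} = \left(- \frac{39433}{85}\right) \frac{1}{28400} = - \frac{39433}{2414000}$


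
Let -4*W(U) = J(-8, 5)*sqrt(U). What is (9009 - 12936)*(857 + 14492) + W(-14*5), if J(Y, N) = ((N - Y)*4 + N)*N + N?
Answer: -60275523 - 145*I*sqrt(70)/2 ≈ -6.0276e+7 - 606.58*I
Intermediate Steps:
J(Y, N) = N + N*(-4*Y + 5*N) (J(Y, N) = ((-4*Y + 4*N) + N)*N + N = (-4*Y + 5*N)*N + N = N*(-4*Y + 5*N) + N = N + N*(-4*Y + 5*N))
W(U) = -145*sqrt(U)/2 (W(U) = -5*(1 - 4*(-8) + 5*5)*sqrt(U)/4 = -5*(1 + 32 + 25)*sqrt(U)/4 = -5*58*sqrt(U)/4 = -145*sqrt(U)/2)
(9009 - 12936)*(857 + 14492) + W(-14*5) = (9009 - 12936)*(857 + 14492) - 145*I*sqrt(70)/2 = -3927*15349 - 145*I*sqrt(70)/2 = -60275523 - 145*I*sqrt(70)/2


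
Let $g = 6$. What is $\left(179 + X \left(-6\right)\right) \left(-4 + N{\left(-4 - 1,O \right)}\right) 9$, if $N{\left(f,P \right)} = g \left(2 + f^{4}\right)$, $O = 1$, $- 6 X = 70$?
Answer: $8421678$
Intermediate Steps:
$X = - \frac{35}{3}$ ($X = \left(- \frac{1}{6}\right) 70 = - \frac{35}{3} \approx -11.667$)
$N{\left(f,P \right)} = 12 + 6 f^{4}$ ($N{\left(f,P \right)} = 6 \left(2 + f^{4}\right) = 12 + 6 f^{4}$)
$\left(179 + X \left(-6\right)\right) \left(-4 + N{\left(-4 - 1,O \right)}\right) 9 = \left(179 - -70\right) \left(-4 + \left(12 + 6 \left(-4 - 1\right)^{4}\right)\right) 9 = \left(179 + 70\right) \left(-4 + \left(12 + 6 \left(-5\right)^{4}\right)\right) 9 = 249 \left(-4 + \left(12 + 6 \cdot 625\right)\right) 9 = 249 \left(-4 + \left(12 + 3750\right)\right) 9 = 249 \left(-4 + 3762\right) 9 = 249 \cdot 3758 \cdot 9 = 249 \cdot 33822 = 8421678$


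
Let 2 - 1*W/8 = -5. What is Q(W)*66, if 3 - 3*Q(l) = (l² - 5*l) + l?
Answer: -63998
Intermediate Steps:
W = 56 (W = 16 - 8*(-5) = 16 + 40 = 56)
Q(l) = 1 - l²/3 + 4*l/3 (Q(l) = 1 - ((l² - 5*l) + l)/3 = 1 - (l² - 4*l)/3 = 1 + (-l²/3 + 4*l/3) = 1 - l²/3 + 4*l/3)
Q(W)*66 = (1 - ⅓*56² + (4/3)*56)*66 = (1 - ⅓*3136 + 224/3)*66 = (1 - 3136/3 + 224/3)*66 = -2909/3*66 = -63998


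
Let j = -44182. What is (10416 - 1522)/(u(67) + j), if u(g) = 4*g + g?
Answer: -8894/43847 ≈ -0.20284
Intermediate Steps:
u(g) = 5*g
(10416 - 1522)/(u(67) + j) = (10416 - 1522)/(5*67 - 44182) = 8894/(335 - 44182) = 8894/(-43847) = 8894*(-1/43847) = -8894/43847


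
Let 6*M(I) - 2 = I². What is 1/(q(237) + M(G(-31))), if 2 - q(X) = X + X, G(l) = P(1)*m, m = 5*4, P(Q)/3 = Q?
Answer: 3/385 ≈ 0.0077922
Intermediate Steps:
P(Q) = 3*Q
m = 20
G(l) = 60 (G(l) = (3*1)*20 = 3*20 = 60)
q(X) = 2 - 2*X (q(X) = 2 - (X + X) = 2 - 2*X)
M(I) = ⅓ + I²/6
1/(q(237) + M(G(-31))) = 1/((2 - 2*237) + (⅓ + (⅙)*60²)) = 1/((2 - 474) + (⅓ + (⅙)*3600)) = 1/(-472 + (⅓ + 600)) = 1/(-472 + 1801/3) = 1/(385/3) = 3/385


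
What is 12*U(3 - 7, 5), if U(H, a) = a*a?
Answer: 300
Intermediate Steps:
U(H, a) = a**2
12*U(3 - 7, 5) = 12*5**2 = 12*25 = 300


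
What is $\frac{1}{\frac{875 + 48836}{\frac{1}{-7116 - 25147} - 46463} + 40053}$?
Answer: $\frac{1499035770}{60039275869817} \approx 2.4968 \cdot 10^{-5}$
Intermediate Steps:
$\frac{1}{\frac{875 + 48836}{\frac{1}{-7116 - 25147} - 46463} + 40053} = \frac{1}{\frac{49711}{\frac{1}{-32263} - 46463} + 40053} = \frac{1}{\frac{49711}{- \frac{1}{32263} - 46463} + 40053} = \frac{1}{\frac{49711}{- \frac{1499035770}{32263}} + 40053} = \frac{1}{49711 \left(- \frac{32263}{1499035770}\right) + 40053} = \frac{1}{- \frac{1603825993}{1499035770} + 40053} = \frac{1}{\frac{60039275869817}{1499035770}} = \frac{1499035770}{60039275869817}$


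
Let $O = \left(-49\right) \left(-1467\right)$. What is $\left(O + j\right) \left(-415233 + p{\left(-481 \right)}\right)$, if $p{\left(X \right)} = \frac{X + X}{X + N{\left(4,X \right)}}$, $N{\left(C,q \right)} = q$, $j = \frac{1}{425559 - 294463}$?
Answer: $- \frac{489121172906176}{16387} \approx -2.9848 \cdot 10^{10}$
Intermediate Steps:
$j = \frac{1}{131096} \approx 7.628 \cdot 10^{-6}$
$O = 71883$
$p{\left(X \right)} = 1$ ($p{\left(X \right)} = \frac{X + X}{X + X} = \frac{2 X}{2 X} = 2 X \frac{1}{2 X} = 1$)
$\left(O + j\right) \left(-415233 + p{\left(-481 \right)}\right) = \left(71883 + \frac{1}{131096}\right) \left(-415233 + 1\right) = \frac{9423573769}{131096} \left(-415232\right) = - \frac{489121172906176}{16387}$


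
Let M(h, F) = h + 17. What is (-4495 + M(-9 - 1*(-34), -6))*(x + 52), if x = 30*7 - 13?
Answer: -1108797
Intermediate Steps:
M(h, F) = 17 + h
x = 197 (x = 210 - 13 = 197)
(-4495 + M(-9 - 1*(-34), -6))*(x + 52) = (-4495 + (17 + (-9 - 1*(-34))))*(197 + 52) = (-4495 + (17 + (-9 + 34)))*249 = (-4495 + (17 + 25))*249 = (-4495 + 42)*249 = -4453*249 = -1108797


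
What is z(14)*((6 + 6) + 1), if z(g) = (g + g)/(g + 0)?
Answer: 26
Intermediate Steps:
z(g) = 2 (z(g) = (2*g)/g = 2)
z(14)*((6 + 6) + 1) = 2*((6 + 6) + 1) = 2*(12 + 1) = 2*13 = 26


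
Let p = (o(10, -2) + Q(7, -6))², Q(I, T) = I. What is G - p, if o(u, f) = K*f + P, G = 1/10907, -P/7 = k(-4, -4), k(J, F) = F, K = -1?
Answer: -14931682/10907 ≈ -1369.0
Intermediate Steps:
P = 28 (P = -7*(-4) = 28)
G = 1/10907 ≈ 9.1684e-5
o(u, f) = 28 - f (o(u, f) = -f + 28 = 28 - f)
p = 1369 (p = ((28 - 1*(-2)) + 7)² = ((28 + 2) + 7)² = (30 + 7)² = 37² = 1369)
G - p = 1/10907 - 1*1369 = 1/10907 - 1369 = -14931682/10907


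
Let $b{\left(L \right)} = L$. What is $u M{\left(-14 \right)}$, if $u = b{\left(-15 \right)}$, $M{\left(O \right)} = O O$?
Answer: $-2940$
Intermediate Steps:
$M{\left(O \right)} = O^{2}$
$u = -15$
$u M{\left(-14 \right)} = - 15 \left(-14\right)^{2} = \left(-15\right) 196 = -2940$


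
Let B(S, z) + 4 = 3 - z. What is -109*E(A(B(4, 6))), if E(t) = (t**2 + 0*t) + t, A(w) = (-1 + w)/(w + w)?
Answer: -4796/49 ≈ -97.878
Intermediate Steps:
B(S, z) = -1 - z (B(S, z) = -4 + (3 - z) = -1 - z)
A(w) = (-1 + w)/(2*w) (A(w) = (-1 + w)/((2*w)) = (-1 + w)*(1/(2*w)) = (-1 + w)/(2*w))
E(t) = t + t**2 (E(t) = (t**2 + 0) + t = t**2 + t = t + t**2)
-109*E(A(B(4, 6))) = -109*(-1 + (-1 - 1*6))/(2*(-1 - 1*6))*(1 + (-1 + (-1 - 1*6))/(2*(-1 - 1*6))) = -109*(-1 + (-1 - 6))/(2*(-1 - 6))*(1 + (-1 + (-1 - 6))/(2*(-1 - 6))) = -109*(1/2)*(-1 - 7)/(-7)*(1 + (1/2)*(-1 - 7)/(-7)) = -109*(1/2)*(-1/7)*(-8)*(1 + (1/2)*(-1/7)*(-8)) = -436*(1 + 4/7)/7 = -436*11/(7*7) = -109*44/49 = -4796/49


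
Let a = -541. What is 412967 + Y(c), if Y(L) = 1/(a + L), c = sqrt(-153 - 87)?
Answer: 120966706066/292921 - 4*I*sqrt(15)/292921 ≈ 4.1297e+5 - 5.2888e-5*I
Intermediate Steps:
c = 4*I*sqrt(15) (c = sqrt(-240) = 4*I*sqrt(15) ≈ 15.492*I)
Y(L) = 1/(-541 + L)
412967 + Y(c) = 412967 + 1/(-541 + 4*I*sqrt(15))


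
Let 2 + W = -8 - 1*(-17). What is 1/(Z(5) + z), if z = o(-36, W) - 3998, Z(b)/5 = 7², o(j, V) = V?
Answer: -1/3746 ≈ -0.00026695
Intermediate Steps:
W = 7 (W = -2 + (-8 - 1*(-17)) = -2 + (-8 + 17) = -2 + 9 = 7)
Z(b) = 245 (Z(b) = 5*7² = 5*49 = 245)
z = -3991 (z = 7 - 3998 = -3991)
1/(Z(5) + z) = 1/(245 - 3991) = 1/(-3746) = -1/3746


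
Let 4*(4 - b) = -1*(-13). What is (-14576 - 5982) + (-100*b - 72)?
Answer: -20705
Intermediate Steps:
b = 3/4 (b = 4 - (-1)*(-13)/4 = 4 - 1/4*13 = 4 - 13/4 = 3/4 ≈ 0.75000)
(-14576 - 5982) + (-100*b - 72) = (-14576 - 5982) + (-100*3/4 - 72) = -20558 + (-75 - 72) = -20558 - 147 = -20705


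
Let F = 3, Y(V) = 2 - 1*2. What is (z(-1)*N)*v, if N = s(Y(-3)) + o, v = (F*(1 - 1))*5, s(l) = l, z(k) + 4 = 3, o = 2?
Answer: 0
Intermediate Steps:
z(k) = -1 (z(k) = -4 + 3 = -1)
Y(V) = 0 (Y(V) = 2 - 2 = 0)
v = 0 (v = (3*(1 - 1))*5 = (3*0)*5 = 0*5 = 0)
N = 2 (N = 0 + 2 = 2)
(z(-1)*N)*v = -1*2*0 = -2*0 = 0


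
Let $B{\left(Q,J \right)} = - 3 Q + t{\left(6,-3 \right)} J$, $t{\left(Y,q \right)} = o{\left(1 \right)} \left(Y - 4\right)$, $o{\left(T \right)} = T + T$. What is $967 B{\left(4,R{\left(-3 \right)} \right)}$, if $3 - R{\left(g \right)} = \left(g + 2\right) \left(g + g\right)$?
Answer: $-23208$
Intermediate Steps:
$o{\left(T \right)} = 2 T$
$t{\left(Y,q \right)} = -8 + 2 Y$ ($t{\left(Y,q \right)} = 2 \cdot 1 \left(Y - 4\right) = 2 \left(-4 + Y\right) = -8 + 2 Y$)
$R{\left(g \right)} = 3 - 2 g \left(2 + g\right)$ ($R{\left(g \right)} = 3 - \left(g + 2\right) \left(g + g\right) = 3 - \left(2 + g\right) 2 g = 3 - 2 g \left(2 + g\right)$)
$B{\left(Q,J \right)} = - 3 Q + 4 J$ ($B{\left(Q,J \right)} = - 3 Q + \left(-8 + 2 \cdot 6\right) J = - 3 Q + \left(-8 + 12\right) J = - 3 Q + 4 J$)
$967 B{\left(4,R{\left(-3 \right)} \right)} = 967 \left(\left(-3\right) 4 + 4 \left(3 - -12 - 2 \left(-3\right)^{2}\right)\right) = 967 \left(-12 + 4 \left(3 + 12 - 18\right)\right) = 967 \left(-12 + 4 \left(-3\right)\right) = 967 \left(-12 - 12\right) = 967 \left(-24\right) = -23208$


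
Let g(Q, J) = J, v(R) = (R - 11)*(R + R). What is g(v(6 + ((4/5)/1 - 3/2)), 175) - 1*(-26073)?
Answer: 26248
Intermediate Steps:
v(R) = 2*R*(-11 + R) (v(R) = (-11 + R)*(2*R) = 2*R*(-11 + R))
g(v(6 + ((4/5)/1 - 3/2)), 175) - 1*(-26073) = 175 - 1*(-26073) = 175 + 26073 = 26248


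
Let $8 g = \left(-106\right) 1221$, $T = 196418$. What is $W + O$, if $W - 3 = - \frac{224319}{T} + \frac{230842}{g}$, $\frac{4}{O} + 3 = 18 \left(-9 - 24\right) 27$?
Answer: $- \frac{15915217045535}{1282351643166} \approx -12.411$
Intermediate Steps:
$g = - \frac{64713}{4}$ ($g = \frac{\left(-106\right) 1221}{8} = \frac{1}{8} \left(-129426\right) = - \frac{64713}{4} \approx -16178.0$)
$O = - \frac{4}{16041}$ ($O = \frac{4}{-3 + 18 \left(-9 - 24\right) 27} = \frac{4}{-3 + 18 \left(\left(-33\right) 27\right)} = \frac{4}{-3 + 18 \left(-891\right)} = \frac{4}{-3 - 16038} = \frac{4}{-16041} = 4 \left(- \frac{1}{16041}\right) = - \frac{4}{16041} \approx -0.00024936$)
$W = - \frac{2976416173}{239826378}$ ($W = 3 + \left(- \frac{224319}{196418} + \frac{230842}{- \frac{64713}{4}}\right) = 3 + \left(\left(-224319\right) \frac{1}{196418} + 230842 \left(- \frac{4}{64713}\right)\right) = 3 - \frac{3695895307}{239826378} = - \frac{2976416173}{239826378} \approx -12.411$)
$W + O = - \frac{2976416173}{239826378} - \frac{4}{16041} = - \frac{15915217045535}{1282351643166}$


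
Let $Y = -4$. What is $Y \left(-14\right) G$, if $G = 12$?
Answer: $672$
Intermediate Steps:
$Y \left(-14\right) G = \left(-4\right) \left(-14\right) 12 = 56 \cdot 12 = 672$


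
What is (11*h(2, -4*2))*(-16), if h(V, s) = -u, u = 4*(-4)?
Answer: -2816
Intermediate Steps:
u = -16
h(V, s) = 16 (h(V, s) = -1*(-16) = 16)
(11*h(2, -4*2))*(-16) = (11*16)*(-16) = 176*(-16) = -2816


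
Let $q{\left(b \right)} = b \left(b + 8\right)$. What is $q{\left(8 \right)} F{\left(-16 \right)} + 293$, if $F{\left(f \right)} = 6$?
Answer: $1061$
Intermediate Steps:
$q{\left(b \right)} = b \left(8 + b\right)$
$q{\left(8 \right)} F{\left(-16 \right)} + 293 = 8 \left(8 + 8\right) 6 + 293 = 8 \cdot 16 \cdot 6 + 293 = 128 \cdot 6 + 293 = 768 + 293 = 1061$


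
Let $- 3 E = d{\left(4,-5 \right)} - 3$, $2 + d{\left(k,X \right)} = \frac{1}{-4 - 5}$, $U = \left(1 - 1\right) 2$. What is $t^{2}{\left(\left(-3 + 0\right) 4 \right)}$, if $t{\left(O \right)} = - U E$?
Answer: $0$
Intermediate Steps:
$U = 0$ ($U = 0 \cdot 2 = 0$)
$d{\left(k,X \right)} = - \frac{19}{9}$ ($d{\left(k,X \right)} = -2 + \frac{1}{-4 - 5} = -2 + \frac{1}{-9} = -2 - \frac{1}{9} = - \frac{19}{9}$)
$E = \frac{46}{27}$ ($E = - \frac{- \frac{19}{9} - 3}{3} = \left(- \frac{1}{3}\right) \left(- \frac{46}{9}\right) = \frac{46}{27} \approx 1.7037$)
$t{\left(O \right)} = 0$ ($t{\left(O \right)} = \left(-1\right) 0 \cdot \frac{46}{27} = 0 \cdot \frac{46}{27} = 0$)
$t^{2}{\left(\left(-3 + 0\right) 4 \right)} = 0^{2} = 0$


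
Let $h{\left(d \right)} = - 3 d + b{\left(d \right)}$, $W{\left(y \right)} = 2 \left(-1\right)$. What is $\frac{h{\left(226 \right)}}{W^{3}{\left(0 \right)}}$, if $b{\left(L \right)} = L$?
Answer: $\frac{113}{2} \approx 56.5$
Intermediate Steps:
$W{\left(y \right)} = -2$
$h{\left(d \right)} = - 2 d$ ($h{\left(d \right)} = - 3 d + d = - 2 d$)
$\frac{h{\left(226 \right)}}{W^{3}{\left(0 \right)}} = \frac{\left(-2\right) 226}{\left(-2\right)^{3}} = - \frac{452}{-8} = \left(-452\right) \left(- \frac{1}{8}\right) = \frac{113}{2}$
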